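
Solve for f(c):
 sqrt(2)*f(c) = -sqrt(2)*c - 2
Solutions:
 f(c) = -c - sqrt(2)


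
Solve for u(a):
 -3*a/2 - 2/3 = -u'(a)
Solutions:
 u(a) = C1 + 3*a^2/4 + 2*a/3


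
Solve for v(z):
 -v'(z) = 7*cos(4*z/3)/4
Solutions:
 v(z) = C1 - 21*sin(4*z/3)/16


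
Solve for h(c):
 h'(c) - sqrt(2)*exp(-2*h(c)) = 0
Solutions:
 h(c) = log(-sqrt(C1 + 2*sqrt(2)*c))
 h(c) = log(C1 + 2*sqrt(2)*c)/2


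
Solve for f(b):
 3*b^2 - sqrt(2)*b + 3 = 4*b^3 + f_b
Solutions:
 f(b) = C1 - b^4 + b^3 - sqrt(2)*b^2/2 + 3*b


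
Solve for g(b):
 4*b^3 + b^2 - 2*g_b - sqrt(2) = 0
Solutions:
 g(b) = C1 + b^4/2 + b^3/6 - sqrt(2)*b/2


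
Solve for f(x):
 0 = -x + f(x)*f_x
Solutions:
 f(x) = -sqrt(C1 + x^2)
 f(x) = sqrt(C1 + x^2)


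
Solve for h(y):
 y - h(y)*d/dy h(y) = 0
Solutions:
 h(y) = -sqrt(C1 + y^2)
 h(y) = sqrt(C1 + y^2)


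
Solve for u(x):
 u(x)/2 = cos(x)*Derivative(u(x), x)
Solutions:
 u(x) = C1*(sin(x) + 1)^(1/4)/(sin(x) - 1)^(1/4)


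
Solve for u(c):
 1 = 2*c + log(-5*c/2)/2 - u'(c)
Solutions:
 u(c) = C1 + c^2 + c*log(-c)/2 + c*(-3/2 - log(2) + log(10)/2)


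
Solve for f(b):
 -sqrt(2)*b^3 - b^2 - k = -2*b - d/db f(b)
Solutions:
 f(b) = C1 + sqrt(2)*b^4/4 + b^3/3 - b^2 + b*k


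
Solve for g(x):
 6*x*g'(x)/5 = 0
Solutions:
 g(x) = C1


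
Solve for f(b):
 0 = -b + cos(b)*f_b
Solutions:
 f(b) = C1 + Integral(b/cos(b), b)


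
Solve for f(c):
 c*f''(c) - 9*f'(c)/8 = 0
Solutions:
 f(c) = C1 + C2*c^(17/8)


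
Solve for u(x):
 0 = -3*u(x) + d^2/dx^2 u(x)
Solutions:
 u(x) = C1*exp(-sqrt(3)*x) + C2*exp(sqrt(3)*x)


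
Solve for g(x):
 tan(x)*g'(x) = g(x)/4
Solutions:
 g(x) = C1*sin(x)^(1/4)


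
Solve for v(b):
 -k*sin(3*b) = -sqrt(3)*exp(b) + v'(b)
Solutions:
 v(b) = C1 + k*cos(3*b)/3 + sqrt(3)*exp(b)


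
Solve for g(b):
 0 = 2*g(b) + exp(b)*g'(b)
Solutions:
 g(b) = C1*exp(2*exp(-b))


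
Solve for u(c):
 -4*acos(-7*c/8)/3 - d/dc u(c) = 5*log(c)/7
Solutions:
 u(c) = C1 - 5*c*log(c)/7 - 4*c*acos(-7*c/8)/3 + 5*c/7 - 4*sqrt(64 - 49*c^2)/21


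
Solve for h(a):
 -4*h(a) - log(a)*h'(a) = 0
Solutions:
 h(a) = C1*exp(-4*li(a))


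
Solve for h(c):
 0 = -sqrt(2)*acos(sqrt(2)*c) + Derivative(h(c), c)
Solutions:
 h(c) = C1 + sqrt(2)*(c*acos(sqrt(2)*c) - sqrt(2)*sqrt(1 - 2*c^2)/2)


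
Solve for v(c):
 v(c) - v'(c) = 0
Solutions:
 v(c) = C1*exp(c)


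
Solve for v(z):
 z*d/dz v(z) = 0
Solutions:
 v(z) = C1


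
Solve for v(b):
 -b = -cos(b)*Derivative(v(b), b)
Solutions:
 v(b) = C1 + Integral(b/cos(b), b)


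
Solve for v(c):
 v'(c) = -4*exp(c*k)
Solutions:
 v(c) = C1 - 4*exp(c*k)/k


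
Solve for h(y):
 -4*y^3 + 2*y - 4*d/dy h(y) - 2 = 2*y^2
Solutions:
 h(y) = C1 - y^4/4 - y^3/6 + y^2/4 - y/2


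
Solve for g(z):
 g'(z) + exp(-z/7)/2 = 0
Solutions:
 g(z) = C1 + 7*exp(-z/7)/2


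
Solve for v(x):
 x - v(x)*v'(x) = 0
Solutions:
 v(x) = -sqrt(C1 + x^2)
 v(x) = sqrt(C1 + x^2)


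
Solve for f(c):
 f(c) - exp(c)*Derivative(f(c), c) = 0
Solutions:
 f(c) = C1*exp(-exp(-c))


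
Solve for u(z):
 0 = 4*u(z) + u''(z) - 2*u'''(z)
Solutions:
 u(z) = C1*exp(z*(-(12*sqrt(327) + 217)^(1/3) - 1/(12*sqrt(327) + 217)^(1/3) + 2)/12)*sin(sqrt(3)*z*(-(12*sqrt(327) + 217)^(1/3) + (12*sqrt(327) + 217)^(-1/3))/12) + C2*exp(z*(-(12*sqrt(327) + 217)^(1/3) - 1/(12*sqrt(327) + 217)^(1/3) + 2)/12)*cos(sqrt(3)*z*(-(12*sqrt(327) + 217)^(1/3) + (12*sqrt(327) + 217)^(-1/3))/12) + C3*exp(z*((12*sqrt(327) + 217)^(-1/3) + 1 + (12*sqrt(327) + 217)^(1/3))/6)


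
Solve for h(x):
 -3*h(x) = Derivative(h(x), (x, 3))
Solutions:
 h(x) = C3*exp(-3^(1/3)*x) + (C1*sin(3^(5/6)*x/2) + C2*cos(3^(5/6)*x/2))*exp(3^(1/3)*x/2)


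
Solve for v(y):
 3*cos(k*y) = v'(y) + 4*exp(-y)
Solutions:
 v(y) = C1 + 4*exp(-y) + 3*sin(k*y)/k


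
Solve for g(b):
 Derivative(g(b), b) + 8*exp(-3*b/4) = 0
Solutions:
 g(b) = C1 + 32*exp(-3*b/4)/3


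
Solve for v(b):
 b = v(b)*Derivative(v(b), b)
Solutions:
 v(b) = -sqrt(C1 + b^2)
 v(b) = sqrt(C1 + b^2)


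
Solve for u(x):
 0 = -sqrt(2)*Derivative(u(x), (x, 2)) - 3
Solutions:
 u(x) = C1 + C2*x - 3*sqrt(2)*x^2/4


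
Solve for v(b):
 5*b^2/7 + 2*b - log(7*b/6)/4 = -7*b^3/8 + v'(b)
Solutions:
 v(b) = C1 + 7*b^4/32 + 5*b^3/21 + b^2 - b*log(b)/4 - b*log(7)/4 + b/4 + b*log(6)/4


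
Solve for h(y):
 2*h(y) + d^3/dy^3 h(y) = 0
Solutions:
 h(y) = C3*exp(-2^(1/3)*y) + (C1*sin(2^(1/3)*sqrt(3)*y/2) + C2*cos(2^(1/3)*sqrt(3)*y/2))*exp(2^(1/3)*y/2)


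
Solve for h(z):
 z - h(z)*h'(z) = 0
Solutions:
 h(z) = -sqrt(C1 + z^2)
 h(z) = sqrt(C1 + z^2)


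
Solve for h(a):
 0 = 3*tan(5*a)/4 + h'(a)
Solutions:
 h(a) = C1 + 3*log(cos(5*a))/20


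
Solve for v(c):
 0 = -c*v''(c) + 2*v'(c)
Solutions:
 v(c) = C1 + C2*c^3


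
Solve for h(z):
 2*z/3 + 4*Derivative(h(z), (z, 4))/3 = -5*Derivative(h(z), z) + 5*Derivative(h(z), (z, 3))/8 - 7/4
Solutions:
 h(z) = C1 + C2*exp(z*(5*5^(2/3)/(64*sqrt(36714) + 12263)^(1/3) + 10 + 5^(1/3)*(64*sqrt(36714) + 12263)^(1/3))/64)*sin(sqrt(3)*5^(1/3)*z*(-(64*sqrt(36714) + 12263)^(1/3) + 5*5^(1/3)/(64*sqrt(36714) + 12263)^(1/3))/64) + C3*exp(z*(5*5^(2/3)/(64*sqrt(36714) + 12263)^(1/3) + 10 + 5^(1/3)*(64*sqrt(36714) + 12263)^(1/3))/64)*cos(sqrt(3)*5^(1/3)*z*(-(64*sqrt(36714) + 12263)^(1/3) + 5*5^(1/3)/(64*sqrt(36714) + 12263)^(1/3))/64) + C4*exp(z*(-5^(1/3)*(64*sqrt(36714) + 12263)^(1/3) - 5*5^(2/3)/(64*sqrt(36714) + 12263)^(1/3) + 5)/32) - z^2/15 - 7*z/20


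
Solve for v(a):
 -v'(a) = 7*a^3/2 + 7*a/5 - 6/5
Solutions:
 v(a) = C1 - 7*a^4/8 - 7*a^2/10 + 6*a/5


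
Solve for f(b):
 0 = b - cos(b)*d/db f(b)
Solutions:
 f(b) = C1 + Integral(b/cos(b), b)


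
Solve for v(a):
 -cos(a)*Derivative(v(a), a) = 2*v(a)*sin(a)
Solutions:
 v(a) = C1*cos(a)^2


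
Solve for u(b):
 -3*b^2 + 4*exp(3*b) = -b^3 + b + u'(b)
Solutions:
 u(b) = C1 + b^4/4 - b^3 - b^2/2 + 4*exp(3*b)/3


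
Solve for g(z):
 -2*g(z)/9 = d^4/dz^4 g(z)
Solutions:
 g(z) = (C1*sin(2^(3/4)*sqrt(3)*z/6) + C2*cos(2^(3/4)*sqrt(3)*z/6))*exp(-2^(3/4)*sqrt(3)*z/6) + (C3*sin(2^(3/4)*sqrt(3)*z/6) + C4*cos(2^(3/4)*sqrt(3)*z/6))*exp(2^(3/4)*sqrt(3)*z/6)


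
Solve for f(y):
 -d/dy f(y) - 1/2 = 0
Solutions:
 f(y) = C1 - y/2


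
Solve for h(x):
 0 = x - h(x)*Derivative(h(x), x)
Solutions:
 h(x) = -sqrt(C1 + x^2)
 h(x) = sqrt(C1 + x^2)


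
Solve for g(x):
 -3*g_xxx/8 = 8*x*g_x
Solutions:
 g(x) = C1 + Integral(C2*airyai(-4*3^(2/3)*x/3) + C3*airybi(-4*3^(2/3)*x/3), x)


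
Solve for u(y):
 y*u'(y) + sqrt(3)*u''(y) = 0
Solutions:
 u(y) = C1 + C2*erf(sqrt(2)*3^(3/4)*y/6)


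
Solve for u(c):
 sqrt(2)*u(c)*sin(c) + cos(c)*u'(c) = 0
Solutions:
 u(c) = C1*cos(c)^(sqrt(2))


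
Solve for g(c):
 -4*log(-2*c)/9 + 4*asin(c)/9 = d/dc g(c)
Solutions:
 g(c) = C1 - 4*c*log(-c)/9 + 4*c*asin(c)/9 - 4*c*log(2)/9 + 4*c/9 + 4*sqrt(1 - c^2)/9


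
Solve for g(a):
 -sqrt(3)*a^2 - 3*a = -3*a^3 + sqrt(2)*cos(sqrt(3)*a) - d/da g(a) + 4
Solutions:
 g(a) = C1 - 3*a^4/4 + sqrt(3)*a^3/3 + 3*a^2/2 + 4*a + sqrt(6)*sin(sqrt(3)*a)/3


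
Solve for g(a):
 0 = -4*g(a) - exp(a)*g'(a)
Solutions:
 g(a) = C1*exp(4*exp(-a))


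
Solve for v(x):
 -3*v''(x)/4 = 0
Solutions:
 v(x) = C1 + C2*x


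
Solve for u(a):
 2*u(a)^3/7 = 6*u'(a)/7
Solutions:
 u(a) = -sqrt(6)*sqrt(-1/(C1 + a))/2
 u(a) = sqrt(6)*sqrt(-1/(C1 + a))/2


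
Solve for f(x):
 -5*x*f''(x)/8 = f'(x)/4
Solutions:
 f(x) = C1 + C2*x^(3/5)


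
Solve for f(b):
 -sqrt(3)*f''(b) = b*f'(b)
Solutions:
 f(b) = C1 + C2*erf(sqrt(2)*3^(3/4)*b/6)


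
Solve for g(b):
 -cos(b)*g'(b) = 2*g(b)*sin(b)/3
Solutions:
 g(b) = C1*cos(b)^(2/3)


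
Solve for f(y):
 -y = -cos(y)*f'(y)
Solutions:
 f(y) = C1 + Integral(y/cos(y), y)


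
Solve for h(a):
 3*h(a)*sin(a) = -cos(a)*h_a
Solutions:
 h(a) = C1*cos(a)^3


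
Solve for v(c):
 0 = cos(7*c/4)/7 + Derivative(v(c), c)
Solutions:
 v(c) = C1 - 4*sin(7*c/4)/49


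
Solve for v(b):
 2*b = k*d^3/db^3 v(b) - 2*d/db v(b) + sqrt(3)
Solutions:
 v(b) = C1 + C2*exp(-sqrt(2)*b*sqrt(1/k)) + C3*exp(sqrt(2)*b*sqrt(1/k)) - b^2/2 + sqrt(3)*b/2


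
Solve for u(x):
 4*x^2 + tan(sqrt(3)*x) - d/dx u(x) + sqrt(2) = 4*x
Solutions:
 u(x) = C1 + 4*x^3/3 - 2*x^2 + sqrt(2)*x - sqrt(3)*log(cos(sqrt(3)*x))/3


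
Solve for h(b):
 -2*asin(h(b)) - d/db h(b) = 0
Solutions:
 Integral(1/asin(_y), (_y, h(b))) = C1 - 2*b


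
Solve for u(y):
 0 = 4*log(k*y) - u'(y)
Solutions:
 u(y) = C1 + 4*y*log(k*y) - 4*y


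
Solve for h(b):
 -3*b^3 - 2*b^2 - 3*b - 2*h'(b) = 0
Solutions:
 h(b) = C1 - 3*b^4/8 - b^3/3 - 3*b^2/4


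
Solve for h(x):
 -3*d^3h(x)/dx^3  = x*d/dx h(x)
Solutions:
 h(x) = C1 + Integral(C2*airyai(-3^(2/3)*x/3) + C3*airybi(-3^(2/3)*x/3), x)


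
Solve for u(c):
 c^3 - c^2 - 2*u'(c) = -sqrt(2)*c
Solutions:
 u(c) = C1 + c^4/8 - c^3/6 + sqrt(2)*c^2/4


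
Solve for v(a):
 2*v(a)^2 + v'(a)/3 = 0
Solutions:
 v(a) = 1/(C1 + 6*a)


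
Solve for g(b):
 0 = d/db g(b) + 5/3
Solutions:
 g(b) = C1 - 5*b/3


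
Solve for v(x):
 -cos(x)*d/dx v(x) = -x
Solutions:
 v(x) = C1 + Integral(x/cos(x), x)


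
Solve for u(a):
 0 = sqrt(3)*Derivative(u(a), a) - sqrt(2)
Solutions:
 u(a) = C1 + sqrt(6)*a/3


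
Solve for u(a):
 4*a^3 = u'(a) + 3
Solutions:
 u(a) = C1 + a^4 - 3*a


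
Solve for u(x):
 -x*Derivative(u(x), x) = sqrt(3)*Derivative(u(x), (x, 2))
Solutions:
 u(x) = C1 + C2*erf(sqrt(2)*3^(3/4)*x/6)


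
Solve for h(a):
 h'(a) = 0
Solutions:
 h(a) = C1


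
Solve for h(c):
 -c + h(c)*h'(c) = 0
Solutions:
 h(c) = -sqrt(C1 + c^2)
 h(c) = sqrt(C1 + c^2)


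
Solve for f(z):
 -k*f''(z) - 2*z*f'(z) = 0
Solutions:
 f(z) = C1 + C2*sqrt(k)*erf(z*sqrt(1/k))


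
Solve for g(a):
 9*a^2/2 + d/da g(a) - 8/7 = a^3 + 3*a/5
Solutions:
 g(a) = C1 + a^4/4 - 3*a^3/2 + 3*a^2/10 + 8*a/7


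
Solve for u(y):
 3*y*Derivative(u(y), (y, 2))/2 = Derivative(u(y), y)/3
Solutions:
 u(y) = C1 + C2*y^(11/9)


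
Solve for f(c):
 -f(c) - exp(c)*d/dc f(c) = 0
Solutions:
 f(c) = C1*exp(exp(-c))


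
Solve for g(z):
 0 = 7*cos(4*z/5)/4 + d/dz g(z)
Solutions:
 g(z) = C1 - 35*sin(4*z/5)/16


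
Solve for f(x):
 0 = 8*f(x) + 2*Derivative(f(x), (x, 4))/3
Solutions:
 f(x) = (C1*sin(3^(1/4)*x) + C2*cos(3^(1/4)*x))*exp(-3^(1/4)*x) + (C3*sin(3^(1/4)*x) + C4*cos(3^(1/4)*x))*exp(3^(1/4)*x)


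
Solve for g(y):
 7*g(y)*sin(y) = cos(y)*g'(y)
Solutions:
 g(y) = C1/cos(y)^7


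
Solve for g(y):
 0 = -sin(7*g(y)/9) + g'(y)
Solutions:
 -y + 9*log(cos(7*g(y)/9) - 1)/14 - 9*log(cos(7*g(y)/9) + 1)/14 = C1


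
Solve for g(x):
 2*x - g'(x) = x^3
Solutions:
 g(x) = C1 - x^4/4 + x^2


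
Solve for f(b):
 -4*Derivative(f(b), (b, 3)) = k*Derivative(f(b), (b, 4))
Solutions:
 f(b) = C1 + C2*b + C3*b^2 + C4*exp(-4*b/k)


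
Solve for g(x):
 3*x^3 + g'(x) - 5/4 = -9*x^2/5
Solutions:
 g(x) = C1 - 3*x^4/4 - 3*x^3/5 + 5*x/4


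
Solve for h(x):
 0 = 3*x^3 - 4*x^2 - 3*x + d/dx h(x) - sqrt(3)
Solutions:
 h(x) = C1 - 3*x^4/4 + 4*x^3/3 + 3*x^2/2 + sqrt(3)*x


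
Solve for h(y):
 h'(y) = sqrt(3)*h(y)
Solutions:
 h(y) = C1*exp(sqrt(3)*y)


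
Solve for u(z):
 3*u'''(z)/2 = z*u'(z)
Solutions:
 u(z) = C1 + Integral(C2*airyai(2^(1/3)*3^(2/3)*z/3) + C3*airybi(2^(1/3)*3^(2/3)*z/3), z)


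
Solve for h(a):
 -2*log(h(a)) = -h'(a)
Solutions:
 li(h(a)) = C1 + 2*a


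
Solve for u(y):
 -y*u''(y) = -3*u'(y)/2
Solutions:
 u(y) = C1 + C2*y^(5/2)


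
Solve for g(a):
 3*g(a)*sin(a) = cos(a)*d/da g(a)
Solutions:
 g(a) = C1/cos(a)^3


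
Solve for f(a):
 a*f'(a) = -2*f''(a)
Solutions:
 f(a) = C1 + C2*erf(a/2)


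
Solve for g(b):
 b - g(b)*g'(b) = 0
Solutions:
 g(b) = -sqrt(C1 + b^2)
 g(b) = sqrt(C1 + b^2)


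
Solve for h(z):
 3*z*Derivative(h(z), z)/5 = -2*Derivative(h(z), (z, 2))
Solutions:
 h(z) = C1 + C2*erf(sqrt(15)*z/10)


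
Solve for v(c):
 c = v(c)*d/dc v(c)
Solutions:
 v(c) = -sqrt(C1 + c^2)
 v(c) = sqrt(C1 + c^2)


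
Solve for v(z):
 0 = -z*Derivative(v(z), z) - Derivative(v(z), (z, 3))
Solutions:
 v(z) = C1 + Integral(C2*airyai(-z) + C3*airybi(-z), z)


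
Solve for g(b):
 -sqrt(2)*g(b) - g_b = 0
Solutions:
 g(b) = C1*exp(-sqrt(2)*b)


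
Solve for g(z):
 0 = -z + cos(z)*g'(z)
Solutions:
 g(z) = C1 + Integral(z/cos(z), z)


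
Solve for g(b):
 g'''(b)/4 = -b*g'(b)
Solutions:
 g(b) = C1 + Integral(C2*airyai(-2^(2/3)*b) + C3*airybi(-2^(2/3)*b), b)


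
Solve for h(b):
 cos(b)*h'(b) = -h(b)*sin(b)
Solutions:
 h(b) = C1*cos(b)


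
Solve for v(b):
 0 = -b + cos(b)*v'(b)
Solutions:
 v(b) = C1 + Integral(b/cos(b), b)


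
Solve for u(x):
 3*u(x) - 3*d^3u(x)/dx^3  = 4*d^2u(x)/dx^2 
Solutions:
 u(x) = C1*exp(-x*(32*2^(1/3)/(27*sqrt(473) + 601)^(1/3) + 16 + 2^(2/3)*(27*sqrt(473) + 601)^(1/3))/36)*sin(2^(1/3)*sqrt(3)*x*(-2^(1/3)*(27*sqrt(473) + 601)^(1/3) + 32/(27*sqrt(473) + 601)^(1/3))/36) + C2*exp(-x*(32*2^(1/3)/(27*sqrt(473) + 601)^(1/3) + 16 + 2^(2/3)*(27*sqrt(473) + 601)^(1/3))/36)*cos(2^(1/3)*sqrt(3)*x*(-2^(1/3)*(27*sqrt(473) + 601)^(1/3) + 32/(27*sqrt(473) + 601)^(1/3))/36) + C3*exp(x*(-8 + 32*2^(1/3)/(27*sqrt(473) + 601)^(1/3) + 2^(2/3)*(27*sqrt(473) + 601)^(1/3))/18)


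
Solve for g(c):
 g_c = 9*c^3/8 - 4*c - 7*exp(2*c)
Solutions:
 g(c) = C1 + 9*c^4/32 - 2*c^2 - 7*exp(2*c)/2


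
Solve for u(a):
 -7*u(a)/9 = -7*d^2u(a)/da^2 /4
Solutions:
 u(a) = C1*exp(-2*a/3) + C2*exp(2*a/3)


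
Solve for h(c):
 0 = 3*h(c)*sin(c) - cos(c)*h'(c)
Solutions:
 h(c) = C1/cos(c)^3


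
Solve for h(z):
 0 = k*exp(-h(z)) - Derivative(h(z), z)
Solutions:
 h(z) = log(C1 + k*z)


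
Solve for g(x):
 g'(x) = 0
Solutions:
 g(x) = C1


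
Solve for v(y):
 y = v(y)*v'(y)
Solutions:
 v(y) = -sqrt(C1 + y^2)
 v(y) = sqrt(C1 + y^2)


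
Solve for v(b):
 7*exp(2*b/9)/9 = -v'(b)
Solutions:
 v(b) = C1 - 7*exp(2*b/9)/2


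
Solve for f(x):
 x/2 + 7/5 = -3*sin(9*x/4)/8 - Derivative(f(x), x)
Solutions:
 f(x) = C1 - x^2/4 - 7*x/5 + cos(9*x/4)/6


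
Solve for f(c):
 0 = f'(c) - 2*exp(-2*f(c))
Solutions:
 f(c) = log(-sqrt(C1 + 4*c))
 f(c) = log(C1 + 4*c)/2


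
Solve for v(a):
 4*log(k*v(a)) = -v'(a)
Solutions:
 li(k*v(a))/k = C1 - 4*a


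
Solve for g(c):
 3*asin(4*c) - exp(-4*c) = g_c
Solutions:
 g(c) = C1 + 3*c*asin(4*c) + 3*sqrt(1 - 16*c^2)/4 + exp(-4*c)/4


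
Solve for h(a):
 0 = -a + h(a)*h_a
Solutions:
 h(a) = -sqrt(C1 + a^2)
 h(a) = sqrt(C1 + a^2)


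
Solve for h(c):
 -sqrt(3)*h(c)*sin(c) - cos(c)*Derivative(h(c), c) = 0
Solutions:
 h(c) = C1*cos(c)^(sqrt(3))


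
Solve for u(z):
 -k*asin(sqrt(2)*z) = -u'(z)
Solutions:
 u(z) = C1 + k*(z*asin(sqrt(2)*z) + sqrt(2)*sqrt(1 - 2*z^2)/2)


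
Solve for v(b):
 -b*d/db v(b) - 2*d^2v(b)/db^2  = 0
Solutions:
 v(b) = C1 + C2*erf(b/2)


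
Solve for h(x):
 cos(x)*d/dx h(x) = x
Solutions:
 h(x) = C1 + Integral(x/cos(x), x)


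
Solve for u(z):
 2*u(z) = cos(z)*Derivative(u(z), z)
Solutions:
 u(z) = C1*(sin(z) + 1)/(sin(z) - 1)


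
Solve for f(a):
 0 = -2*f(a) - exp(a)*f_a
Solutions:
 f(a) = C1*exp(2*exp(-a))


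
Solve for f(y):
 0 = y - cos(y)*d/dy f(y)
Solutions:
 f(y) = C1 + Integral(y/cos(y), y)


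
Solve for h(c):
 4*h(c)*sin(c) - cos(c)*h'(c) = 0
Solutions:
 h(c) = C1/cos(c)^4


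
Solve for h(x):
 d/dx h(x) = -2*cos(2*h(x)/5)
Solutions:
 2*x - 5*log(sin(2*h(x)/5) - 1)/4 + 5*log(sin(2*h(x)/5) + 1)/4 = C1


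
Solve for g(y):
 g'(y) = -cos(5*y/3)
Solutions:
 g(y) = C1 - 3*sin(5*y/3)/5


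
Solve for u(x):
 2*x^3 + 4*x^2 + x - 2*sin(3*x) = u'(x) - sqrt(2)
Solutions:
 u(x) = C1 + x^4/2 + 4*x^3/3 + x^2/2 + sqrt(2)*x + 2*cos(3*x)/3


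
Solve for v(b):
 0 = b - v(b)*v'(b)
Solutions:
 v(b) = -sqrt(C1 + b^2)
 v(b) = sqrt(C1 + b^2)


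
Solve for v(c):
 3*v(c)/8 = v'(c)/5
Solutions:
 v(c) = C1*exp(15*c/8)


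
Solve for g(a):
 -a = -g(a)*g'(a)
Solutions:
 g(a) = -sqrt(C1 + a^2)
 g(a) = sqrt(C1 + a^2)


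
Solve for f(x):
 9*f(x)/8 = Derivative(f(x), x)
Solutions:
 f(x) = C1*exp(9*x/8)


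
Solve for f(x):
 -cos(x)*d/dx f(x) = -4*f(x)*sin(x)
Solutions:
 f(x) = C1/cos(x)^4


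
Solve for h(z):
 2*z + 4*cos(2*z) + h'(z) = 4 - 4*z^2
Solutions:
 h(z) = C1 - 4*z^3/3 - z^2 + 4*z - 4*sin(z)*cos(z)


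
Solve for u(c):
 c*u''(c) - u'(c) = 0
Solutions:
 u(c) = C1 + C2*c^2


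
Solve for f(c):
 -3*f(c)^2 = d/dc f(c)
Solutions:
 f(c) = 1/(C1 + 3*c)


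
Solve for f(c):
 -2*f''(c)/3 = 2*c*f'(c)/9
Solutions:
 f(c) = C1 + C2*erf(sqrt(6)*c/6)


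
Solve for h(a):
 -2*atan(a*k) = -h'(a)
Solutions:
 h(a) = C1 + 2*Piecewise((a*atan(a*k) - log(a^2*k^2 + 1)/(2*k), Ne(k, 0)), (0, True))


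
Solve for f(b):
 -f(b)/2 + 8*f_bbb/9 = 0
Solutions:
 f(b) = C3*exp(6^(2/3)*b/4) + (C1*sin(3*2^(2/3)*3^(1/6)*b/8) + C2*cos(3*2^(2/3)*3^(1/6)*b/8))*exp(-6^(2/3)*b/8)


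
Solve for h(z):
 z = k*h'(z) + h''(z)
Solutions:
 h(z) = C1 + C2*exp(-k*z) + z^2/(2*k) - z/k^2


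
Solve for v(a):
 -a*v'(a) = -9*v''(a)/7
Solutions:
 v(a) = C1 + C2*erfi(sqrt(14)*a/6)


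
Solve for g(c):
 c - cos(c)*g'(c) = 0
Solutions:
 g(c) = C1 + Integral(c/cos(c), c)


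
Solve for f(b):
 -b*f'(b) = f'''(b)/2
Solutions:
 f(b) = C1 + Integral(C2*airyai(-2^(1/3)*b) + C3*airybi(-2^(1/3)*b), b)


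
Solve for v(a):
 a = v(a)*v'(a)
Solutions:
 v(a) = -sqrt(C1 + a^2)
 v(a) = sqrt(C1 + a^2)


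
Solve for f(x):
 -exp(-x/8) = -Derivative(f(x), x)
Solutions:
 f(x) = C1 - 8*exp(-x/8)


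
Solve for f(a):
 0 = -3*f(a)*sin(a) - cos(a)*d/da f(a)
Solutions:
 f(a) = C1*cos(a)^3


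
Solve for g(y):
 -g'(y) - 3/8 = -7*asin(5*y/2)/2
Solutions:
 g(y) = C1 + 7*y*asin(5*y/2)/2 - 3*y/8 + 7*sqrt(4 - 25*y^2)/10


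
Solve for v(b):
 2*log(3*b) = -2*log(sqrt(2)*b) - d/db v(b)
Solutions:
 v(b) = C1 - 4*b*log(b) - b*log(18) + 4*b


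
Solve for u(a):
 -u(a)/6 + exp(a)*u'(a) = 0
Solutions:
 u(a) = C1*exp(-exp(-a)/6)


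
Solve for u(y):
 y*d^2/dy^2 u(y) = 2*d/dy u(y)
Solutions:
 u(y) = C1 + C2*y^3


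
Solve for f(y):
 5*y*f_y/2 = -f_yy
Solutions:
 f(y) = C1 + C2*erf(sqrt(5)*y/2)


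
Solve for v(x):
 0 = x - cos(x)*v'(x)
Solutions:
 v(x) = C1 + Integral(x/cos(x), x)


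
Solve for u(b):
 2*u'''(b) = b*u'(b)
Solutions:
 u(b) = C1 + Integral(C2*airyai(2^(2/3)*b/2) + C3*airybi(2^(2/3)*b/2), b)


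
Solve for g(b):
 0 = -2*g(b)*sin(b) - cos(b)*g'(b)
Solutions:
 g(b) = C1*cos(b)^2


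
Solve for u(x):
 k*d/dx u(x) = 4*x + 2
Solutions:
 u(x) = C1 + 2*x^2/k + 2*x/k


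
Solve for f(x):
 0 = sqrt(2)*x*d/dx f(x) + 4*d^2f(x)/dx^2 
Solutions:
 f(x) = C1 + C2*erf(2^(3/4)*x/4)


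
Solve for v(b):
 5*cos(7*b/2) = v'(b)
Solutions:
 v(b) = C1 + 10*sin(7*b/2)/7


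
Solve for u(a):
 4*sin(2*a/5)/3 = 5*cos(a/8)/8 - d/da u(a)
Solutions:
 u(a) = C1 + 5*sin(a/8) + 10*cos(2*a/5)/3


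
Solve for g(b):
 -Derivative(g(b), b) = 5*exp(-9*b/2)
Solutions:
 g(b) = C1 + 10*exp(-9*b/2)/9


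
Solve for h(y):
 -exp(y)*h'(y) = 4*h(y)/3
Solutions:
 h(y) = C1*exp(4*exp(-y)/3)


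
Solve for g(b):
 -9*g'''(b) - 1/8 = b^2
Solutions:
 g(b) = C1 + C2*b + C3*b^2 - b^5/540 - b^3/432


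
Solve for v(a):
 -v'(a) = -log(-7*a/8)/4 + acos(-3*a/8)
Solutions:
 v(a) = C1 + a*log(-a)/4 - a*acos(-3*a/8) - a*log(2) - a/4 + a*log(14)/4 - sqrt(64 - 9*a^2)/3


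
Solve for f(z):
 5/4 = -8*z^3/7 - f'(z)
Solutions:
 f(z) = C1 - 2*z^4/7 - 5*z/4


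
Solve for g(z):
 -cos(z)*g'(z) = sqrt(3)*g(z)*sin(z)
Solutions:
 g(z) = C1*cos(z)^(sqrt(3))


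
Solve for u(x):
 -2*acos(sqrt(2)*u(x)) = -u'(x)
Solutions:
 Integral(1/acos(sqrt(2)*_y), (_y, u(x))) = C1 + 2*x


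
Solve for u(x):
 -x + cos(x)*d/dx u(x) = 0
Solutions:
 u(x) = C1 + Integral(x/cos(x), x)


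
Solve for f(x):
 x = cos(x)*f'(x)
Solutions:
 f(x) = C1 + Integral(x/cos(x), x)


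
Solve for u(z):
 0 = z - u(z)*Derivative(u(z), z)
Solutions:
 u(z) = -sqrt(C1 + z^2)
 u(z) = sqrt(C1 + z^2)


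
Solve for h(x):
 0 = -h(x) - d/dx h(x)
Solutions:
 h(x) = C1*exp(-x)


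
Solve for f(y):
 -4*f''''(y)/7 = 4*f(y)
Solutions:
 f(y) = (C1*sin(sqrt(2)*7^(1/4)*y/2) + C2*cos(sqrt(2)*7^(1/4)*y/2))*exp(-sqrt(2)*7^(1/4)*y/2) + (C3*sin(sqrt(2)*7^(1/4)*y/2) + C4*cos(sqrt(2)*7^(1/4)*y/2))*exp(sqrt(2)*7^(1/4)*y/2)


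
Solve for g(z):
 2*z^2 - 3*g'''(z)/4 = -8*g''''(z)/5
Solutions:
 g(z) = C1 + C2*z + C3*z^2 + C4*exp(15*z/32) + 2*z^5/45 + 64*z^4/135 + 8192*z^3/2025


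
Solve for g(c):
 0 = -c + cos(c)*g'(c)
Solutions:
 g(c) = C1 + Integral(c/cos(c), c)


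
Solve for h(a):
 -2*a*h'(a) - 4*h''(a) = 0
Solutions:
 h(a) = C1 + C2*erf(a/2)


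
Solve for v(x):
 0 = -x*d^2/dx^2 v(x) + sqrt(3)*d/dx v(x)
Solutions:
 v(x) = C1 + C2*x^(1 + sqrt(3))


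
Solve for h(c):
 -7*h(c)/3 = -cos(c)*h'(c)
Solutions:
 h(c) = C1*(sin(c) + 1)^(7/6)/(sin(c) - 1)^(7/6)


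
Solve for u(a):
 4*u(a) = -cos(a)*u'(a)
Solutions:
 u(a) = C1*(sin(a)^2 - 2*sin(a) + 1)/(sin(a)^2 + 2*sin(a) + 1)


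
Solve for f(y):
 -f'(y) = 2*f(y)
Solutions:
 f(y) = C1*exp(-2*y)


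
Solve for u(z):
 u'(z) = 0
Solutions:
 u(z) = C1


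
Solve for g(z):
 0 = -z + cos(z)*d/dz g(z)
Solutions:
 g(z) = C1 + Integral(z/cos(z), z)


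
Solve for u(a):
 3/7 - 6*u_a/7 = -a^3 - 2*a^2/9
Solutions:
 u(a) = C1 + 7*a^4/24 + 7*a^3/81 + a/2


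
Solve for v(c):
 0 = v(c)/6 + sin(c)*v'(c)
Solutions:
 v(c) = C1*(cos(c) + 1)^(1/12)/(cos(c) - 1)^(1/12)


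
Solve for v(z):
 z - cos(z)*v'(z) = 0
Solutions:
 v(z) = C1 + Integral(z/cos(z), z)


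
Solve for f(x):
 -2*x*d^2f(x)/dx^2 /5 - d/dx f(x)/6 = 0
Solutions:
 f(x) = C1 + C2*x^(7/12)


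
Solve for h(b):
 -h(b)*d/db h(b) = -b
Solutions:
 h(b) = -sqrt(C1 + b^2)
 h(b) = sqrt(C1 + b^2)


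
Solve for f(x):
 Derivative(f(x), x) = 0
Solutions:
 f(x) = C1


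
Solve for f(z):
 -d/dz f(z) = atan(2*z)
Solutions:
 f(z) = C1 - z*atan(2*z) + log(4*z^2 + 1)/4


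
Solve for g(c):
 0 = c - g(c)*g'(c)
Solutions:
 g(c) = -sqrt(C1 + c^2)
 g(c) = sqrt(C1 + c^2)


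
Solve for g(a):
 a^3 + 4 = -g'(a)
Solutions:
 g(a) = C1 - a^4/4 - 4*a


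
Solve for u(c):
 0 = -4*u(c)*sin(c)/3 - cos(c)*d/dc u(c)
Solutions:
 u(c) = C1*cos(c)^(4/3)


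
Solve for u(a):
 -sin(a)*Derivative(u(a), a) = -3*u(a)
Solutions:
 u(a) = C1*(cos(a) - 1)^(3/2)/(cos(a) + 1)^(3/2)


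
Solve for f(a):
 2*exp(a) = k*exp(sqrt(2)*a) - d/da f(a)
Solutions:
 f(a) = C1 + sqrt(2)*k*exp(sqrt(2)*a)/2 - 2*exp(a)


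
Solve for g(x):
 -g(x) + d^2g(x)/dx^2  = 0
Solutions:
 g(x) = C1*exp(-x) + C2*exp(x)


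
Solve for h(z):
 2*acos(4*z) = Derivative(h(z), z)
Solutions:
 h(z) = C1 + 2*z*acos(4*z) - sqrt(1 - 16*z^2)/2


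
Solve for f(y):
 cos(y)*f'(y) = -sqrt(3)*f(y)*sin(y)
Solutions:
 f(y) = C1*cos(y)^(sqrt(3))


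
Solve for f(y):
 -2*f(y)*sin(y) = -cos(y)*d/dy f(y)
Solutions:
 f(y) = C1/cos(y)^2


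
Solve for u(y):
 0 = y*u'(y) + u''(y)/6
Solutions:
 u(y) = C1 + C2*erf(sqrt(3)*y)


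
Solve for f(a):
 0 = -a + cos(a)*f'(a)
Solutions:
 f(a) = C1 + Integral(a/cos(a), a)


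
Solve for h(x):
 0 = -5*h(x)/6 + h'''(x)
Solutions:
 h(x) = C3*exp(5^(1/3)*6^(2/3)*x/6) + (C1*sin(2^(2/3)*3^(1/6)*5^(1/3)*x/4) + C2*cos(2^(2/3)*3^(1/6)*5^(1/3)*x/4))*exp(-5^(1/3)*6^(2/3)*x/12)


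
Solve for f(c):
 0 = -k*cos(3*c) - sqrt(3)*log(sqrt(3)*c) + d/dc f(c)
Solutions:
 f(c) = C1 + sqrt(3)*c*(log(c) - 1) + sqrt(3)*c*log(3)/2 + k*sin(3*c)/3


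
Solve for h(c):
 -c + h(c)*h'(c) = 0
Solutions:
 h(c) = -sqrt(C1 + c^2)
 h(c) = sqrt(C1 + c^2)


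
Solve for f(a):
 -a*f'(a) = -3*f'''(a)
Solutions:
 f(a) = C1 + Integral(C2*airyai(3^(2/3)*a/3) + C3*airybi(3^(2/3)*a/3), a)


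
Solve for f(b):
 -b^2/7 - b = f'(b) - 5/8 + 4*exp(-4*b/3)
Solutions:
 f(b) = C1 - b^3/21 - b^2/2 + 5*b/8 + 3*exp(-4*b/3)


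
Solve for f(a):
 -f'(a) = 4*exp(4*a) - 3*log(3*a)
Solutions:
 f(a) = C1 + 3*a*log(a) + 3*a*(-1 + log(3)) - exp(4*a)


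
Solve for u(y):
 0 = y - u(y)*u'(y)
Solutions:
 u(y) = -sqrt(C1 + y^2)
 u(y) = sqrt(C1 + y^2)


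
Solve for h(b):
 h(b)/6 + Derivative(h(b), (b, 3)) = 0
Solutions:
 h(b) = C3*exp(-6^(2/3)*b/6) + (C1*sin(2^(2/3)*3^(1/6)*b/4) + C2*cos(2^(2/3)*3^(1/6)*b/4))*exp(6^(2/3)*b/12)


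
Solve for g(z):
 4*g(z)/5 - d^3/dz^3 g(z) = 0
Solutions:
 g(z) = C3*exp(10^(2/3)*z/5) + (C1*sin(10^(2/3)*sqrt(3)*z/10) + C2*cos(10^(2/3)*sqrt(3)*z/10))*exp(-10^(2/3)*z/10)


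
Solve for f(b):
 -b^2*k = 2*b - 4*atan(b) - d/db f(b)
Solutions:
 f(b) = C1 + b^3*k/3 + b^2 - 4*b*atan(b) + 2*log(b^2 + 1)


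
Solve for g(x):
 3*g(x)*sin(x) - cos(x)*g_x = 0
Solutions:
 g(x) = C1/cos(x)^3


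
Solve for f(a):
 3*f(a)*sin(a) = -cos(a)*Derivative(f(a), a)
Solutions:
 f(a) = C1*cos(a)^3


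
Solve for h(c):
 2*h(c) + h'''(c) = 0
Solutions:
 h(c) = C3*exp(-2^(1/3)*c) + (C1*sin(2^(1/3)*sqrt(3)*c/2) + C2*cos(2^(1/3)*sqrt(3)*c/2))*exp(2^(1/3)*c/2)


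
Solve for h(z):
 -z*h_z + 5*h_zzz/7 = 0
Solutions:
 h(z) = C1 + Integral(C2*airyai(5^(2/3)*7^(1/3)*z/5) + C3*airybi(5^(2/3)*7^(1/3)*z/5), z)


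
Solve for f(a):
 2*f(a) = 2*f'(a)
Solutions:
 f(a) = C1*exp(a)


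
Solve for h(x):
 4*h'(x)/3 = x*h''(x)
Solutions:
 h(x) = C1 + C2*x^(7/3)


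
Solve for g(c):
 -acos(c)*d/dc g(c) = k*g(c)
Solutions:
 g(c) = C1*exp(-k*Integral(1/acos(c), c))


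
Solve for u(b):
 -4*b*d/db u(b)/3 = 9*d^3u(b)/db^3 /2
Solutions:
 u(b) = C1 + Integral(C2*airyai(-2*b/3) + C3*airybi(-2*b/3), b)


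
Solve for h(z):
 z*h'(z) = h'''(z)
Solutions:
 h(z) = C1 + Integral(C2*airyai(z) + C3*airybi(z), z)


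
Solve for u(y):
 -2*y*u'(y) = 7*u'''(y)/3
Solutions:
 u(y) = C1 + Integral(C2*airyai(-6^(1/3)*7^(2/3)*y/7) + C3*airybi(-6^(1/3)*7^(2/3)*y/7), y)


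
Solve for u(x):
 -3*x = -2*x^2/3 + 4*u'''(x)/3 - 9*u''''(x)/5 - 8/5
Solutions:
 u(x) = C1 + C2*x + C3*x^2 + C4*exp(20*x/27) + x^5/120 - 3*x^4/80 - x^3/400


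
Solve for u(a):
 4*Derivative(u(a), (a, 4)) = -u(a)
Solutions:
 u(a) = (C1*sin(a/2) + C2*cos(a/2))*exp(-a/2) + (C3*sin(a/2) + C4*cos(a/2))*exp(a/2)


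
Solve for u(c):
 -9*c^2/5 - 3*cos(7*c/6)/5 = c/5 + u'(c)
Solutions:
 u(c) = C1 - 3*c^3/5 - c^2/10 - 18*sin(7*c/6)/35


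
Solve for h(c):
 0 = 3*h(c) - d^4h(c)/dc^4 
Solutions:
 h(c) = C1*exp(-3^(1/4)*c) + C2*exp(3^(1/4)*c) + C3*sin(3^(1/4)*c) + C4*cos(3^(1/4)*c)


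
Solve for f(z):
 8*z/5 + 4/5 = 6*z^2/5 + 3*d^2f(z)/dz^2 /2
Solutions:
 f(z) = C1 + C2*z - z^4/15 + 8*z^3/45 + 4*z^2/15


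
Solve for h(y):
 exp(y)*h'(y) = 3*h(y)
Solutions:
 h(y) = C1*exp(-3*exp(-y))


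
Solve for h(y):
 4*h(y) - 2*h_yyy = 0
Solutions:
 h(y) = C3*exp(2^(1/3)*y) + (C1*sin(2^(1/3)*sqrt(3)*y/2) + C2*cos(2^(1/3)*sqrt(3)*y/2))*exp(-2^(1/3)*y/2)


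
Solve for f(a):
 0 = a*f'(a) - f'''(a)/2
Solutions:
 f(a) = C1 + Integral(C2*airyai(2^(1/3)*a) + C3*airybi(2^(1/3)*a), a)


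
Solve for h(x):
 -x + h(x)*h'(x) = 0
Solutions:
 h(x) = -sqrt(C1 + x^2)
 h(x) = sqrt(C1 + x^2)


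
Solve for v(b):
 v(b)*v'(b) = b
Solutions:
 v(b) = -sqrt(C1 + b^2)
 v(b) = sqrt(C1 + b^2)


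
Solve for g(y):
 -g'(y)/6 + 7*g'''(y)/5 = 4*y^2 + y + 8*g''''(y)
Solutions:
 g(y) = C1 + C2*exp(y*(49/(60*sqrt(86570) + 17657)^(1/3) + 14 + (60*sqrt(86570) + 17657)^(1/3))/240)*sin(sqrt(3)*y*(-(60*sqrt(86570) + 17657)^(1/3) + 49/(60*sqrt(86570) + 17657)^(1/3))/240) + C3*exp(y*(49/(60*sqrt(86570) + 17657)^(1/3) + 14 + (60*sqrt(86570) + 17657)^(1/3))/240)*cos(sqrt(3)*y*(-(60*sqrt(86570) + 17657)^(1/3) + 49/(60*sqrt(86570) + 17657)^(1/3))/240) + C4*exp(y*(-(60*sqrt(86570) + 17657)^(1/3) - 49/(60*sqrt(86570) + 17657)^(1/3) + 7)/120) - 8*y^3 - 3*y^2 - 2016*y/5


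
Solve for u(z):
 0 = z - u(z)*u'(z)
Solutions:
 u(z) = -sqrt(C1 + z^2)
 u(z) = sqrt(C1 + z^2)


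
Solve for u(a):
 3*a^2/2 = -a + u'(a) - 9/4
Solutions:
 u(a) = C1 + a^3/2 + a^2/2 + 9*a/4


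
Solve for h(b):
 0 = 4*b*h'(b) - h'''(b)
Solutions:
 h(b) = C1 + Integral(C2*airyai(2^(2/3)*b) + C3*airybi(2^(2/3)*b), b)


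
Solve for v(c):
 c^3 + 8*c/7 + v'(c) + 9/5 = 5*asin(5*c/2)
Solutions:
 v(c) = C1 - c^4/4 - 4*c^2/7 + 5*c*asin(5*c/2) - 9*c/5 + sqrt(4 - 25*c^2)


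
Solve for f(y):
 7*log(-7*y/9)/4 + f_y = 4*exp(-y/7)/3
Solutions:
 f(y) = C1 - 7*y*log(-y)/4 + 7*y*(-log(7) + 1 + 2*log(3))/4 - 28*exp(-y/7)/3


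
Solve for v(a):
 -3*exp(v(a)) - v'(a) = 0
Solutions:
 v(a) = log(1/(C1 + 3*a))


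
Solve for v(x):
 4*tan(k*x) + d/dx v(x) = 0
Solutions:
 v(x) = C1 - 4*Piecewise((-log(cos(k*x))/k, Ne(k, 0)), (0, True))


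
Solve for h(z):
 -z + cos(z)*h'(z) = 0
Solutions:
 h(z) = C1 + Integral(z/cos(z), z)


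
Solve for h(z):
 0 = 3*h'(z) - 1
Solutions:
 h(z) = C1 + z/3


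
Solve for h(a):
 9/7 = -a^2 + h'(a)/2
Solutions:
 h(a) = C1 + 2*a^3/3 + 18*a/7


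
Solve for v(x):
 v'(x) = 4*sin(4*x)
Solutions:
 v(x) = C1 - cos(4*x)


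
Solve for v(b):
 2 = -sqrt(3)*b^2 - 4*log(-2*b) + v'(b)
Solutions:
 v(b) = C1 + sqrt(3)*b^3/3 + 4*b*log(-b) + 2*b*(-1 + 2*log(2))


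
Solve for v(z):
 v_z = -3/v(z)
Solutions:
 v(z) = -sqrt(C1 - 6*z)
 v(z) = sqrt(C1 - 6*z)


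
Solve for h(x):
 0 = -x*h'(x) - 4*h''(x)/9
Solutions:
 h(x) = C1 + C2*erf(3*sqrt(2)*x/4)


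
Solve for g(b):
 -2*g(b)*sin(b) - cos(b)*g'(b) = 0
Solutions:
 g(b) = C1*cos(b)^2


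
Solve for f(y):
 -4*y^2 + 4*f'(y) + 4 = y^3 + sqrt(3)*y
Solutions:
 f(y) = C1 + y^4/16 + y^3/3 + sqrt(3)*y^2/8 - y


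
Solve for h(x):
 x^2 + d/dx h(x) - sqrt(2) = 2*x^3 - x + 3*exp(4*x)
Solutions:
 h(x) = C1 + x^4/2 - x^3/3 - x^2/2 + sqrt(2)*x + 3*exp(4*x)/4


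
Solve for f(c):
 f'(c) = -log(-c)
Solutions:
 f(c) = C1 - c*log(-c) + c


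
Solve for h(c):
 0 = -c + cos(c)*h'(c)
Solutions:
 h(c) = C1 + Integral(c/cos(c), c)


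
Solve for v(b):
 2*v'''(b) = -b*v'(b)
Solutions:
 v(b) = C1 + Integral(C2*airyai(-2^(2/3)*b/2) + C3*airybi(-2^(2/3)*b/2), b)


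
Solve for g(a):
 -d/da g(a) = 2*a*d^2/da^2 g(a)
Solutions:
 g(a) = C1 + C2*sqrt(a)


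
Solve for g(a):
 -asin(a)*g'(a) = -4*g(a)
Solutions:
 g(a) = C1*exp(4*Integral(1/asin(a), a))


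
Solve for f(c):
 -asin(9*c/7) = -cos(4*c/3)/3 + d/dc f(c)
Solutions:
 f(c) = C1 - c*asin(9*c/7) - sqrt(49 - 81*c^2)/9 + sin(4*c/3)/4


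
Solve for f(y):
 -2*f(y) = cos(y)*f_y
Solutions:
 f(y) = C1*(sin(y) - 1)/(sin(y) + 1)


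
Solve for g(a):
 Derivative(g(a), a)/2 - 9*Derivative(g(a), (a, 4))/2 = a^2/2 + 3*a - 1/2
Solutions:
 g(a) = C1 + C4*exp(3^(1/3)*a/3) + a^3/3 + 3*a^2 - a + (C2*sin(3^(5/6)*a/6) + C3*cos(3^(5/6)*a/6))*exp(-3^(1/3)*a/6)


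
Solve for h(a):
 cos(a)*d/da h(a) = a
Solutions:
 h(a) = C1 + Integral(a/cos(a), a)


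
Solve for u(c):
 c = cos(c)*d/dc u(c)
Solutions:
 u(c) = C1 + Integral(c/cos(c), c)


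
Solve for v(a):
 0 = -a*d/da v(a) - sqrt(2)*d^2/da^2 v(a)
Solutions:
 v(a) = C1 + C2*erf(2^(1/4)*a/2)


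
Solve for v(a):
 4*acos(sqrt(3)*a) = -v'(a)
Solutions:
 v(a) = C1 - 4*a*acos(sqrt(3)*a) + 4*sqrt(3)*sqrt(1 - 3*a^2)/3


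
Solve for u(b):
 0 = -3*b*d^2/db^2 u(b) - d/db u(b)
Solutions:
 u(b) = C1 + C2*b^(2/3)


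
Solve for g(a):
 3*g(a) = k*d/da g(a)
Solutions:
 g(a) = C1*exp(3*a/k)


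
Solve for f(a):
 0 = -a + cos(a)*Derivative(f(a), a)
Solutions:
 f(a) = C1 + Integral(a/cos(a), a)


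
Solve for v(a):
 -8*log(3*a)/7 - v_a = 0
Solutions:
 v(a) = C1 - 8*a*log(a)/7 - 8*a*log(3)/7 + 8*a/7


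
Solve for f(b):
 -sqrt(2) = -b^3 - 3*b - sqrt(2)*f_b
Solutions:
 f(b) = C1 - sqrt(2)*b^4/8 - 3*sqrt(2)*b^2/4 + b


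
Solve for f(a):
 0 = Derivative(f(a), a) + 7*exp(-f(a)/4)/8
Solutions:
 f(a) = 4*log(C1 - 7*a/32)


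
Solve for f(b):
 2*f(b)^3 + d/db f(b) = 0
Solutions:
 f(b) = -sqrt(2)*sqrt(-1/(C1 - 2*b))/2
 f(b) = sqrt(2)*sqrt(-1/(C1 - 2*b))/2


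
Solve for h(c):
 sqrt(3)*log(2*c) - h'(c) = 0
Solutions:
 h(c) = C1 + sqrt(3)*c*log(c) - sqrt(3)*c + sqrt(3)*c*log(2)


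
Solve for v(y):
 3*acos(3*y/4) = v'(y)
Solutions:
 v(y) = C1 + 3*y*acos(3*y/4) - sqrt(16 - 9*y^2)


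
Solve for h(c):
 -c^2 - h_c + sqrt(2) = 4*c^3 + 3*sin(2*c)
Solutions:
 h(c) = C1 - c^4 - c^3/3 + sqrt(2)*c + 3*cos(2*c)/2


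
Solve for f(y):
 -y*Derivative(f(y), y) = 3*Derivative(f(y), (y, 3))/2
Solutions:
 f(y) = C1 + Integral(C2*airyai(-2^(1/3)*3^(2/3)*y/3) + C3*airybi(-2^(1/3)*3^(2/3)*y/3), y)


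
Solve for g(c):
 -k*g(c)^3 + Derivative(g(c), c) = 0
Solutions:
 g(c) = -sqrt(2)*sqrt(-1/(C1 + c*k))/2
 g(c) = sqrt(2)*sqrt(-1/(C1 + c*k))/2


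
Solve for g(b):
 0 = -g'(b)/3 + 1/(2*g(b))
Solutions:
 g(b) = -sqrt(C1 + 3*b)
 g(b) = sqrt(C1 + 3*b)


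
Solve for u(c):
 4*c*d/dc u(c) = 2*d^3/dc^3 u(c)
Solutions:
 u(c) = C1 + Integral(C2*airyai(2^(1/3)*c) + C3*airybi(2^(1/3)*c), c)


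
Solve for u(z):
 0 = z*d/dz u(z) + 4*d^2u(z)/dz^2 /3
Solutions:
 u(z) = C1 + C2*erf(sqrt(6)*z/4)


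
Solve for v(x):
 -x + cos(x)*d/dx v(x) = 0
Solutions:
 v(x) = C1 + Integral(x/cos(x), x)


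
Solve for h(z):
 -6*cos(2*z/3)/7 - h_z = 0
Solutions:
 h(z) = C1 - 9*sin(2*z/3)/7


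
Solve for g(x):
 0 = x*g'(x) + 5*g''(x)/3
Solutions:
 g(x) = C1 + C2*erf(sqrt(30)*x/10)


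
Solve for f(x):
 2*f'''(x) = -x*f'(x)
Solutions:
 f(x) = C1 + Integral(C2*airyai(-2^(2/3)*x/2) + C3*airybi(-2^(2/3)*x/2), x)


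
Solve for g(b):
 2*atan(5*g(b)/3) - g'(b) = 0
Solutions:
 Integral(1/atan(5*_y/3), (_y, g(b))) = C1 + 2*b


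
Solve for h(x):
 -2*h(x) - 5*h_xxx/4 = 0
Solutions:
 h(x) = C3*exp(-2*5^(2/3)*x/5) + (C1*sin(sqrt(3)*5^(2/3)*x/5) + C2*cos(sqrt(3)*5^(2/3)*x/5))*exp(5^(2/3)*x/5)


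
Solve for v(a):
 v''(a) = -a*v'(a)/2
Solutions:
 v(a) = C1 + C2*erf(a/2)


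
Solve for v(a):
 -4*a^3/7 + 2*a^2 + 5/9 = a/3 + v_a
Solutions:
 v(a) = C1 - a^4/7 + 2*a^3/3 - a^2/6 + 5*a/9


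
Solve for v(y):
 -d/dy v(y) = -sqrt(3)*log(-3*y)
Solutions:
 v(y) = C1 + sqrt(3)*y*log(-y) + sqrt(3)*y*(-1 + log(3))


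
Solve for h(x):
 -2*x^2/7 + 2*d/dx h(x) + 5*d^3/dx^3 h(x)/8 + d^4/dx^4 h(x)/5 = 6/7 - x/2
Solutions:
 h(x) = C1 + C2*exp(x*(-50 + 125*5^(2/3)/(96*sqrt(30111) + 16949)^(1/3) + 5^(1/3)*(96*sqrt(30111) + 16949)^(1/3))/48)*sin(sqrt(3)*5^(1/3)*x*(-(96*sqrt(30111) + 16949)^(1/3) + 125*5^(1/3)/(96*sqrt(30111) + 16949)^(1/3))/48) + C3*exp(x*(-50 + 125*5^(2/3)/(96*sqrt(30111) + 16949)^(1/3) + 5^(1/3)*(96*sqrt(30111) + 16949)^(1/3))/48)*cos(sqrt(3)*5^(1/3)*x*(-(96*sqrt(30111) + 16949)^(1/3) + 125*5^(1/3)/(96*sqrt(30111) + 16949)^(1/3))/48) + C4*exp(-x*(125*5^(2/3)/(96*sqrt(30111) + 16949)^(1/3) + 25 + 5^(1/3)*(96*sqrt(30111) + 16949)^(1/3))/24) + x^3/21 - x^2/8 + 19*x/56


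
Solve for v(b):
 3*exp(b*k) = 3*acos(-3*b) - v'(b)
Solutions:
 v(b) = C1 + 3*b*acos(-3*b) + sqrt(1 - 9*b^2) - 3*Piecewise((exp(b*k)/k, Ne(k, 0)), (b, True))


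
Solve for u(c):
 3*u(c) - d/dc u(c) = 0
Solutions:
 u(c) = C1*exp(3*c)


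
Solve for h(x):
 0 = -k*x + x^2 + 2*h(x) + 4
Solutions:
 h(x) = k*x/2 - x^2/2 - 2


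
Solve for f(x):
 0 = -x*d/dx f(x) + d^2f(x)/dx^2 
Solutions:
 f(x) = C1 + C2*erfi(sqrt(2)*x/2)


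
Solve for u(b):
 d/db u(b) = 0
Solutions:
 u(b) = C1


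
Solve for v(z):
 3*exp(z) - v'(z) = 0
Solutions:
 v(z) = C1 + 3*exp(z)


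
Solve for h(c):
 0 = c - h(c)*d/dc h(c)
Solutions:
 h(c) = -sqrt(C1 + c^2)
 h(c) = sqrt(C1 + c^2)


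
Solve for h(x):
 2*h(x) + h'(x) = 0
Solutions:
 h(x) = C1*exp(-2*x)


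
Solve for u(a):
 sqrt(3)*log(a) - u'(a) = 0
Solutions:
 u(a) = C1 + sqrt(3)*a*log(a) - sqrt(3)*a


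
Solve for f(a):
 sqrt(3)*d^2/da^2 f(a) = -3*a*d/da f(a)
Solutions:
 f(a) = C1 + C2*erf(sqrt(2)*3^(1/4)*a/2)


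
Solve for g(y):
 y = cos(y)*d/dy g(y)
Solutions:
 g(y) = C1 + Integral(y/cos(y), y)


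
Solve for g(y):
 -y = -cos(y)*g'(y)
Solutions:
 g(y) = C1 + Integral(y/cos(y), y)


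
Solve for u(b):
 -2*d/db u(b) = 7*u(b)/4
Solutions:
 u(b) = C1*exp(-7*b/8)


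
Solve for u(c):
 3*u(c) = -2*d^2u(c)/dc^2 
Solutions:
 u(c) = C1*sin(sqrt(6)*c/2) + C2*cos(sqrt(6)*c/2)


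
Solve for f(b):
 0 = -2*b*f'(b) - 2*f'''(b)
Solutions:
 f(b) = C1 + Integral(C2*airyai(-b) + C3*airybi(-b), b)


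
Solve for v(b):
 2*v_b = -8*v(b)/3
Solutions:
 v(b) = C1*exp(-4*b/3)


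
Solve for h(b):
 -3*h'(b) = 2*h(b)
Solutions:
 h(b) = C1*exp(-2*b/3)


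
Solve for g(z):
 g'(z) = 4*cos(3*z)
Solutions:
 g(z) = C1 + 4*sin(3*z)/3


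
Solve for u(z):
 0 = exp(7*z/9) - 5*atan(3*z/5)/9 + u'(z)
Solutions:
 u(z) = C1 + 5*z*atan(3*z/5)/9 - 9*exp(7*z/9)/7 - 25*log(9*z^2 + 25)/54


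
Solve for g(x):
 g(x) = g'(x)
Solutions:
 g(x) = C1*exp(x)


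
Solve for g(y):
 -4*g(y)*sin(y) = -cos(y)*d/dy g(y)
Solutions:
 g(y) = C1/cos(y)^4


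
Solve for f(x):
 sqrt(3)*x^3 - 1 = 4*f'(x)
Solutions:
 f(x) = C1 + sqrt(3)*x^4/16 - x/4


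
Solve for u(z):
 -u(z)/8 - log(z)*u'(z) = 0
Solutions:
 u(z) = C1*exp(-li(z)/8)


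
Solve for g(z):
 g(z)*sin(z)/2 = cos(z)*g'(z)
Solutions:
 g(z) = C1/sqrt(cos(z))


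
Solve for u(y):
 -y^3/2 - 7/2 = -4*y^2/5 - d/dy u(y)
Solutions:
 u(y) = C1 + y^4/8 - 4*y^3/15 + 7*y/2


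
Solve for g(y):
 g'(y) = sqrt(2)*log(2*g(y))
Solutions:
 -sqrt(2)*Integral(1/(log(_y) + log(2)), (_y, g(y)))/2 = C1 - y


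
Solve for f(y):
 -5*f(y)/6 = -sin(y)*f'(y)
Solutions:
 f(y) = C1*(cos(y) - 1)^(5/12)/(cos(y) + 1)^(5/12)


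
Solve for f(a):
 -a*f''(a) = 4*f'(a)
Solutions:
 f(a) = C1 + C2/a^3


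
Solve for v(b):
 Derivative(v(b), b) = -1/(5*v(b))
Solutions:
 v(b) = -sqrt(C1 - 10*b)/5
 v(b) = sqrt(C1 - 10*b)/5


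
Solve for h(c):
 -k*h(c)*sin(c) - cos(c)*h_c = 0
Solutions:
 h(c) = C1*exp(k*log(cos(c)))


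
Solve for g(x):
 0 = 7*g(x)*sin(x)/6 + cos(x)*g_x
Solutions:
 g(x) = C1*cos(x)^(7/6)


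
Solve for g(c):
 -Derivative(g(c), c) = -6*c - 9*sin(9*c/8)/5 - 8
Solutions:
 g(c) = C1 + 3*c^2 + 8*c - 8*cos(9*c/8)/5


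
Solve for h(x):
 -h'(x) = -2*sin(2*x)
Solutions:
 h(x) = C1 - cos(2*x)


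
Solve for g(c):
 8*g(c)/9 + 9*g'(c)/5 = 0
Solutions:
 g(c) = C1*exp(-40*c/81)


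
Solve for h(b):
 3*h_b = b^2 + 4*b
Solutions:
 h(b) = C1 + b^3/9 + 2*b^2/3


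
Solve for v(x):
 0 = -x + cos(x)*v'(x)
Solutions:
 v(x) = C1 + Integral(x/cos(x), x)


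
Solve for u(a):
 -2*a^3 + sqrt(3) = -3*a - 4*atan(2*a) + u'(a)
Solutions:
 u(a) = C1 - a^4/2 + 3*a^2/2 + 4*a*atan(2*a) + sqrt(3)*a - log(4*a^2 + 1)


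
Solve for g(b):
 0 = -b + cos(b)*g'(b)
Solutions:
 g(b) = C1 + Integral(b/cos(b), b)


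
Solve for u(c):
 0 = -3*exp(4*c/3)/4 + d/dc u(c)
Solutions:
 u(c) = C1 + 9*exp(4*c/3)/16


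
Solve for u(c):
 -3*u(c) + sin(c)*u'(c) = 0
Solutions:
 u(c) = C1*(cos(c) - 1)^(3/2)/(cos(c) + 1)^(3/2)


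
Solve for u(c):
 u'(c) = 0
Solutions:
 u(c) = C1


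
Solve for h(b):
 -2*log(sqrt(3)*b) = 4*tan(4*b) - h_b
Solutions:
 h(b) = C1 + 2*b*log(b) - 2*b + b*log(3) - log(cos(4*b))
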